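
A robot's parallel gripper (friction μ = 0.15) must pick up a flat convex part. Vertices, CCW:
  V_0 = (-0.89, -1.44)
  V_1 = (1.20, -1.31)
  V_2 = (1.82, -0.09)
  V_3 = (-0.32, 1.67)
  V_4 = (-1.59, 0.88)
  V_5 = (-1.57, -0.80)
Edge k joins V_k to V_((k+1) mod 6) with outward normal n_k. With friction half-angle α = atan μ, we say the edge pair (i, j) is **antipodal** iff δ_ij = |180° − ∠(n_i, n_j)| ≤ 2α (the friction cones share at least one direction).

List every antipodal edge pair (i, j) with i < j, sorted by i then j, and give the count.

count = 1; pairs: (2,5)

α = atan 0.15 = 8.53°;  2α = 17.06°
n_0 = (+0.0621, -0.9981)
n_1 = (+0.8915, -0.4530)
n_2 = (+0.6352, +0.7723)
n_3 = (-0.5282, +0.8491)
n_4 = (-0.9999, -0.0119)
n_5 = (-0.6854, -0.7282)
  (0,1): δ = 120.50°  ·
  (0,2): δ = 42.99°  ·
  (0,3): δ = 28.32°  ·
  (0,4): δ = 87.12°  ·
  (0,5): δ = 133.18°  ·
  (1,2): δ = 102.50°  ·
  (1,3): δ = 31.18°  ·
  (1,4): δ = 27.62°  ·
  (1,5): δ = 73.68°  ·
  (2,3): δ = 108.68°  ·
  (2,4): δ = 49.88°  ·
  (2,5): δ = 3.83°  ✓
  (3,4): δ = 121.20°  ·
  (3,5): δ = 75.15°  ·
  (4,5): δ = 133.95°  ·
antipodal pairs: 1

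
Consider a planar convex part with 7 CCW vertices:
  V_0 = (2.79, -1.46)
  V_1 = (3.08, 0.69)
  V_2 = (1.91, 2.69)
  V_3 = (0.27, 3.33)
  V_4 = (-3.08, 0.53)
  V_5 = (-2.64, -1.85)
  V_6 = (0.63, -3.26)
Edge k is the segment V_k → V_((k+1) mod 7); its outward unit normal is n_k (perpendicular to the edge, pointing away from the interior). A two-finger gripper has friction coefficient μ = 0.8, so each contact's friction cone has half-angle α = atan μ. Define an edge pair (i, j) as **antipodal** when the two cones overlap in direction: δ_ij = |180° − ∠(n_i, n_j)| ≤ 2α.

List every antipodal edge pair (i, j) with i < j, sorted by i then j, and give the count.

count = 11; pairs: (0,3), (0,4), (0,5), (1,4), (1,5), (2,4), (2,5), (2,6), (3,5), (3,6), (4,6)

α = atan 0.8 = 38.66°;  2α = 77.32°
n_0 = (+0.9910, -0.1337)
n_1 = (+0.8632, +0.5049)
n_2 = (+0.3635, +0.9316)
n_3 = (-0.6413, +0.7673)
n_4 = (-0.9833, -0.1818)
n_5 = (-0.3960, -0.9183)
n_6 = (+0.6402, -0.7682)
  (0,1): δ = 141.99°  ·
  (0,2): δ = 103.64°  ·
  (0,3): δ = 42.43°  ✓
  (0,4): δ = 18.16°  ✓
  (0,5): δ = 74.36°  ✓
  (0,6): δ = 137.49°  ·
  (1,2): δ = 141.65°  ·
  (1,3): δ = 80.44°  ·
  (1,4): δ = 19.85°  ✓
  (1,5): δ = 36.35°  ✓
  (1,6): δ = 99.48°  ·
  (2,3): δ = 118.79°  ·
  (2,4): δ = 58.21°  ✓
  (2,5): δ = 2.01°  ✓
  (2,6): δ = 61.12°  ✓
  (3,4): δ = 119.42°  ·
  (3,5): δ = 63.21°  ✓
  (3,6): δ = 0.08°  ✓
  (4,5): δ = 123.80°  ·
  (4,6): δ = 60.67°  ✓
  (5,6): δ = 116.87°  ·
antipodal pairs: 11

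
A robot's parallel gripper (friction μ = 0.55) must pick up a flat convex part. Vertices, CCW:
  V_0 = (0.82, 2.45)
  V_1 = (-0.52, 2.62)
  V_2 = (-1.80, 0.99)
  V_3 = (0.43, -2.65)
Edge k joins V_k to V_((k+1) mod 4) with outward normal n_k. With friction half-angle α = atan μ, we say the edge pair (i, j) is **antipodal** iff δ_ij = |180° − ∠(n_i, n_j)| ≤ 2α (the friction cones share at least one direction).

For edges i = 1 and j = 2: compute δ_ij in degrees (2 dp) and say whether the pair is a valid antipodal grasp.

α = atan 0.55 = 28.81°;  2α = 57.62°
edge 1: e_1 = (-1.28, -1.63);  n_1 = (-0.7865, +0.6176)
edge 2: e_2 = (+2.23, -3.64);  n_2 = (-0.8527, -0.5224)
∠(n_1, n_2) = 69.63°
δ = |180° − 69.63°| = 110.37°
110.37° > 2α = 57.62°  →  invalid

δ = 110.37°, invalid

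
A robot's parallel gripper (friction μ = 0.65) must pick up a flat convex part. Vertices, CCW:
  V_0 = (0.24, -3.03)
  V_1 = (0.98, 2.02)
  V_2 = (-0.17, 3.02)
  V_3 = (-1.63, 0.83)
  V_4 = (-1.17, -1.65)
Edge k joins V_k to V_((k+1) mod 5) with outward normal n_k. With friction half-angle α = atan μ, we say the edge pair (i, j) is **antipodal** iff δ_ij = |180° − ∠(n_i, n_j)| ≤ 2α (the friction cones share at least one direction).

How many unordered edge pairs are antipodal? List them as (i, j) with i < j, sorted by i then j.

α = atan 0.65 = 33.02°;  2α = 66.05°
n_0 = (+0.9894, -0.1450)
n_1 = (+0.6562, +0.7546)
n_2 = (-0.8321, +0.5547)
n_3 = (-0.9832, -0.1824)
n_4 = (-0.6995, -0.7147)
  (0,1): δ = 122.67°  ·
  (0,2): δ = 25.35°  ✓
  (0,3): δ = 18.84°  ✓
  (0,4): δ = 53.95°  ✓
  (1,2): δ = 82.68°  ·
  (1,3): δ = 38.48°  ✓
  (1,4): δ = 3.37°  ✓
  (2,3): δ = 135.80°  ·
  (2,4): δ = 100.69°  ·
  (3,4): δ = 144.89°  ·
antipodal pairs: 5

count = 5; pairs: (0,2), (0,3), (0,4), (1,3), (1,4)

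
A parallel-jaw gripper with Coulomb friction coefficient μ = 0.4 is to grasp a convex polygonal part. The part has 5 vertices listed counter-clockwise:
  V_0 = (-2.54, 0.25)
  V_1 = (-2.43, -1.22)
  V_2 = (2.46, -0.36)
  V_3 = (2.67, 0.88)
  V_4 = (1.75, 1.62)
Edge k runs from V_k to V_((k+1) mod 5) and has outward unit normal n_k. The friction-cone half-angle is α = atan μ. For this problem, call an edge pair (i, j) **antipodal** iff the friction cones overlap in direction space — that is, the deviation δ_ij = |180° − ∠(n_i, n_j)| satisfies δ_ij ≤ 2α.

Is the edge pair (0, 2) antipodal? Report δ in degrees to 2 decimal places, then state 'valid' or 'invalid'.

α = atan 0.4 = 21.80°;  2α = 43.60°
edge 0: e_0 = (+0.11, -1.47);  n_0 = (-0.9972, -0.0746)
edge 2: e_2 = (+0.21, +1.24);  n_2 = (+0.9860, -0.1670)
∠(n_0, n_2) = 166.11°
δ = |180° − 166.11°| = 13.89°
13.89° ≤ 2α = 43.60°  →  valid

δ = 13.89°, valid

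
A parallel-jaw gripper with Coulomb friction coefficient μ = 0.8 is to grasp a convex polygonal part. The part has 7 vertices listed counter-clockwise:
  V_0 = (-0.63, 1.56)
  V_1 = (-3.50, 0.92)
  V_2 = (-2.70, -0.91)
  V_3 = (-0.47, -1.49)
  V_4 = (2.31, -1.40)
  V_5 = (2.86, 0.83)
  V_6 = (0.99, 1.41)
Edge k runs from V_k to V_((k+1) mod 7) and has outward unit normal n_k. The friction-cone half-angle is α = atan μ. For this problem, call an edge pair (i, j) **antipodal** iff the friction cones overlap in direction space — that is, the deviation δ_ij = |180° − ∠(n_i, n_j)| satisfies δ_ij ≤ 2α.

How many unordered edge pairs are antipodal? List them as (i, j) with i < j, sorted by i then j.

count = 10; pairs: (0,2), (0,3), (0,4), (1,4), (1,5), (1,6), (2,5), (2,6), (3,5), (3,6)

α = atan 0.8 = 38.66°;  2α = 77.32°
n_0 = (-0.2177, +0.9760)
n_1 = (-0.9163, -0.4006)
n_2 = (-0.2517, -0.9678)
n_3 = (+0.0324, -0.9995)
n_4 = (+0.9709, -0.2395)
n_5 = (+0.2962, +0.9551)
n_6 = (+0.0922, +0.9957)
  (0,1): δ = 78.96°  ·
  (0,2): δ = 27.15°  ✓
  (0,3): δ = 10.72°  ✓
  (0,4): δ = 63.57°  ✓
  (0,5): δ = 150.20°  ·
  (0,6): δ = 162.14°  ·
  (1,2): δ = 128.19°  ·
  (1,3): δ = 111.76°  ·
  (1,4): δ = 37.47°  ✓
  (1,5): δ = 49.16°  ✓
  (1,6): δ = 61.10°  ✓
  (2,3): δ = 163.57°  ·
  (2,4): δ = 89.28°  ·
  (2,5): δ = 2.65°  ✓
  (2,6): δ = 9.29°  ✓
  (3,4): δ = 105.71°  ·
  (3,5): δ = 19.09°  ✓
  (3,6): δ = 7.14°  ✓
  (4,5): δ = 93.38°  ·
  (4,6): δ = 81.44°  ·
  (5,6): δ = 168.06°  ·
antipodal pairs: 10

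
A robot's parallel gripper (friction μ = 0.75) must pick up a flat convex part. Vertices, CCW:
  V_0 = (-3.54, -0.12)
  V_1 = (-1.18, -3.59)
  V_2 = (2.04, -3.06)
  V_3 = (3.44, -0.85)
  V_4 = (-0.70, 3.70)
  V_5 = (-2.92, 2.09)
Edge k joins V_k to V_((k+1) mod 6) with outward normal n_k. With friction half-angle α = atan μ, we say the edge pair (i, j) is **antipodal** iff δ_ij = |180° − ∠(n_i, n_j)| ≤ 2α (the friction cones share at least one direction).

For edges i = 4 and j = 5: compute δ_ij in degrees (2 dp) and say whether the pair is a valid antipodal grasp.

δ = 141.62°, invalid

α = atan 0.75 = 36.87°;  2α = 73.74°
edge 4: e_4 = (-2.22, -1.61);  n_4 = (-0.5871, +0.8095)
edge 5: e_5 = (-0.62, -2.21);  n_5 = (-0.9628, +0.2701)
∠(n_4, n_5) = 38.38°
δ = |180° − 38.38°| = 141.62°
141.62° > 2α = 73.74°  →  invalid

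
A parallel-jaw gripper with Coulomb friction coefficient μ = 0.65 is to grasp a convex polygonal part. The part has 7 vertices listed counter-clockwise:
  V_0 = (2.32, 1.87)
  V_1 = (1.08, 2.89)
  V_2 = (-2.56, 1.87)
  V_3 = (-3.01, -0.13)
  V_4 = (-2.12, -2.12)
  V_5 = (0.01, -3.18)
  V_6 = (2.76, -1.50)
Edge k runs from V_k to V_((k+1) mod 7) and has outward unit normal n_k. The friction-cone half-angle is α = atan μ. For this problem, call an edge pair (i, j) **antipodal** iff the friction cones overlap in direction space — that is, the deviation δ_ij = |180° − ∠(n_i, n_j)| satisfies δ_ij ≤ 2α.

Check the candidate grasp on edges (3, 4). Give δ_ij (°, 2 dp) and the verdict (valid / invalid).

α = atan 0.65 = 33.02°;  2α = 66.05°
edge 3: e_3 = (+0.89, -1.99);  n_3 = (-0.9129, -0.4083)
edge 4: e_4 = (+2.13, -1.06);  n_4 = (-0.4455, -0.8953)
∠(n_3, n_4) = 39.45°
δ = |180° − 39.45°| = 140.55°
140.55° > 2α = 66.05°  →  invalid

δ = 140.55°, invalid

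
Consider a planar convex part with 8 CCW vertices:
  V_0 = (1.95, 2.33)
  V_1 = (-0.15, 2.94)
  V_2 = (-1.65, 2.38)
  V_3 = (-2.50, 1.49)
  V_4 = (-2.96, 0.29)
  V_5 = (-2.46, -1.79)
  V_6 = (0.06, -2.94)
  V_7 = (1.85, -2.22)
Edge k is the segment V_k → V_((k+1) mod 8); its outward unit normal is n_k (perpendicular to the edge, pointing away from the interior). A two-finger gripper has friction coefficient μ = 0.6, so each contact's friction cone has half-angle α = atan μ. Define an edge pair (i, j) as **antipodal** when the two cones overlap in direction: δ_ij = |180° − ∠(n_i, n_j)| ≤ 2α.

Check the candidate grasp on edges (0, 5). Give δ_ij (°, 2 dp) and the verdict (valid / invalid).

δ = 8.33°, valid

α = atan 0.6 = 30.96°;  2α = 61.93°
edge 0: e_0 = (-2.10, +0.61);  n_0 = (+0.2789, +0.9603)
edge 5: e_5 = (+2.52, -1.15);  n_5 = (-0.4152, -0.9097)
∠(n_0, n_5) = 171.67°
δ = |180° − 171.67°| = 8.33°
8.33° ≤ 2α = 61.93°  →  valid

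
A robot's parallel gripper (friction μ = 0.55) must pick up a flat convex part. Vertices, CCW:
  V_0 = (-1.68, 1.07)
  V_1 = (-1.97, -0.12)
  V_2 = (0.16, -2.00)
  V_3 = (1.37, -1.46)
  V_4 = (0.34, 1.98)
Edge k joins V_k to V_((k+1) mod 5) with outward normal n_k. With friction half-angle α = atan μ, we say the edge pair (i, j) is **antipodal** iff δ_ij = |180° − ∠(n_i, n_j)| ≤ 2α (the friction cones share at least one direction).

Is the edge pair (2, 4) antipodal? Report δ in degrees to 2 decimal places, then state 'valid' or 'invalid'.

δ = 0.20°, valid

α = atan 0.55 = 28.81°;  2α = 57.62°
edge 2: e_2 = (+1.21, +0.54);  n_2 = (+0.4075, -0.9132)
edge 4: e_4 = (-2.02, -0.91);  n_4 = (-0.4107, +0.9118)
∠(n_2, n_4) = 179.80°
δ = |180° − 179.80°| = 0.20°
0.20° ≤ 2α = 57.62°  →  valid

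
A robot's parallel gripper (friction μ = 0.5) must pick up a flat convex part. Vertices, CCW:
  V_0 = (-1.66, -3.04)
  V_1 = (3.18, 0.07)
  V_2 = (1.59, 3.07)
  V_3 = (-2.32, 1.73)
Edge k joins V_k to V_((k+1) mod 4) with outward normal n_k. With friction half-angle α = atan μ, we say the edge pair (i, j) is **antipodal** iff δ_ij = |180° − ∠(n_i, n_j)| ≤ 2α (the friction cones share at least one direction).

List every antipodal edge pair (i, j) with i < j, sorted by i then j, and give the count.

count = 2; pairs: (0,2), (1,3)

α = atan 0.5 = 26.57°;  2α = 53.13°
n_0 = (+0.5406, -0.8413)
n_1 = (+0.8836, +0.4683)
n_2 = (-0.3242, +0.9460)
n_3 = (-0.9906, -0.1371)
  (0,1): δ = 94.80°  ·
  (0,2): δ = 13.81°  ✓
  (0,3): δ = 65.15°  ·
  (1,2): δ = 99.01°  ·
  (1,3): δ = 20.05°  ✓
  (2,3): δ = 101.04°  ·
antipodal pairs: 2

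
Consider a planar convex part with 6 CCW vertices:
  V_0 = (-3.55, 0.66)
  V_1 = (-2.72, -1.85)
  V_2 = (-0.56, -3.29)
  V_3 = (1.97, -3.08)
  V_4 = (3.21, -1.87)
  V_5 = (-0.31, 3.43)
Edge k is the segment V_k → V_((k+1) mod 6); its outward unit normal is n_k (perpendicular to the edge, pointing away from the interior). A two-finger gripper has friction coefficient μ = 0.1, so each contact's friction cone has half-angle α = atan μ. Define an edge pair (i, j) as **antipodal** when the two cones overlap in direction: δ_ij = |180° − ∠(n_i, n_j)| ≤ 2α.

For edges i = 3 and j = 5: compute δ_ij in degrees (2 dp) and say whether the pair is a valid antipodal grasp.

α = atan 0.1 = 5.71°;  2α = 11.42°
edge 3: e_3 = (+1.24, +1.21);  n_3 = (+0.6984, -0.7157)
edge 5: e_5 = (-3.24, -2.77);  n_5 = (-0.6498, +0.7601)
∠(n_3, n_5) = 176.23°
δ = |180° − 176.23°| = 3.77°
3.77° ≤ 2α = 11.42°  →  valid

δ = 3.77°, valid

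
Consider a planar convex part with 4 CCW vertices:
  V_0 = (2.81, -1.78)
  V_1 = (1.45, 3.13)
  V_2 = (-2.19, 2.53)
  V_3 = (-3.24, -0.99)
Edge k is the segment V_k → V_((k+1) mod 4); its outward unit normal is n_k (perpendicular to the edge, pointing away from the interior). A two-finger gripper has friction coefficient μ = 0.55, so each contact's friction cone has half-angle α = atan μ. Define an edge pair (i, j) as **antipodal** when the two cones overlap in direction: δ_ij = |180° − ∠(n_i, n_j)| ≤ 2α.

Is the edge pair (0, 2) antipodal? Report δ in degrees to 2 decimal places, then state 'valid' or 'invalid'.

δ = 32.09°, valid

α = atan 0.55 = 28.81°;  2α = 57.62°
edge 0: e_0 = (-1.36, +4.91);  n_0 = (+0.9637, +0.2669)
edge 2: e_2 = (-1.05, -3.52);  n_2 = (-0.9583, +0.2858)
∠(n_0, n_2) = 147.91°
δ = |180° − 147.91°| = 32.09°
32.09° ≤ 2α = 57.62°  →  valid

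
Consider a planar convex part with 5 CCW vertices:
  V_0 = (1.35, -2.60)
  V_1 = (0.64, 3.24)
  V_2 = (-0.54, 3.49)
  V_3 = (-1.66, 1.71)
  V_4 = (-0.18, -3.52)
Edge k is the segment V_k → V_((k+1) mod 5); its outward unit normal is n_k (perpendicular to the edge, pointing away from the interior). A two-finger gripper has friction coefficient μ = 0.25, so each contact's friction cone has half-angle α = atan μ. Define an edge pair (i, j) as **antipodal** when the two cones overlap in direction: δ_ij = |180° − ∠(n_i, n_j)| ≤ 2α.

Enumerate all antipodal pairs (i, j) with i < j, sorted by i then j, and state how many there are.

count = 2; pairs: (0,3), (2,4)

α = atan 0.25 = 14.04°;  2α = 28.07°
n_0 = (+0.9927, +0.1207)
n_1 = (+0.2073, +0.9783)
n_2 = (-0.8464, +0.5326)
n_3 = (-0.9622, -0.2723)
n_4 = (+0.5153, -0.8570)
  (0,1): δ = 108.89°  ·
  (0,2): δ = 39.11°  ·
  (0,3): δ = 8.87°  ✓
  (0,4): δ = 114.09°  ·
  (1,2): δ = 110.22°  ·
  (1,3): δ = 62.24°  ·
  (1,4): δ = 42.98°  ·
  (2,3): δ = 132.02°  ·
  (2,4): δ = 26.80°  ✓
  (3,4): δ = 74.78°  ·
antipodal pairs: 2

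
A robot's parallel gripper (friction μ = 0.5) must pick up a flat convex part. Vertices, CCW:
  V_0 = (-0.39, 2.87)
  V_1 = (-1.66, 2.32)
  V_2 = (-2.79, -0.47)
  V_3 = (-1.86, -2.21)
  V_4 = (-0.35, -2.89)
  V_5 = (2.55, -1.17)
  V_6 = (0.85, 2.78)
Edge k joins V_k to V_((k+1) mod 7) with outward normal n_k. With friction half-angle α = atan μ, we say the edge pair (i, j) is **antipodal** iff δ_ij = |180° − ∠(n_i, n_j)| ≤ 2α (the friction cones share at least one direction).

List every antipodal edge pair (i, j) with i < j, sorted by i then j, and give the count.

count = 8; pairs: (0,3), (0,4), (1,4), (1,5), (2,5), (3,5), (3,6), (4,6)

α = atan 0.5 = 26.57°;  2α = 53.13°
n_0 = (-0.3974, +0.9176)
n_1 = (-0.9269, +0.3754)
n_2 = (-0.8819, -0.4714)
n_3 = (-0.4106, -0.9118)
n_4 = (+0.5101, -0.8601)
n_5 = (+0.9185, +0.3953)
n_6 = (+0.0724, +0.9974)
  (0,1): δ = 135.46°  ·
  (0,2): δ = 85.29°  ·
  (0,3): δ = 47.66°  ✓
  (0,4): δ = 7.26°  ✓
  (0,5): δ = 89.87°  ·
  (0,6): δ = 152.43°  ·
  (1,2): δ = 129.83°  ·
  (1,3): δ = 92.19°  ·
  (1,4): δ = 37.28°  ✓
  (1,5): δ = 45.33°  ✓
  (1,6): δ = 107.90°  ·
  (2,3): δ = 142.37°  ·
  (2,4): δ = 87.45°  ·
  (2,5): δ = 4.84°  ✓
  (2,6): δ = 57.72°  ·
  (3,4): δ = 125.08°  ·
  (3,5): δ = 42.47°  ✓
  (3,6): δ = 20.09°  ✓
  (4,5): δ = 97.39°  ·
  (4,6): δ = 34.82°  ✓
  (5,6): δ = 117.44°  ·
antipodal pairs: 8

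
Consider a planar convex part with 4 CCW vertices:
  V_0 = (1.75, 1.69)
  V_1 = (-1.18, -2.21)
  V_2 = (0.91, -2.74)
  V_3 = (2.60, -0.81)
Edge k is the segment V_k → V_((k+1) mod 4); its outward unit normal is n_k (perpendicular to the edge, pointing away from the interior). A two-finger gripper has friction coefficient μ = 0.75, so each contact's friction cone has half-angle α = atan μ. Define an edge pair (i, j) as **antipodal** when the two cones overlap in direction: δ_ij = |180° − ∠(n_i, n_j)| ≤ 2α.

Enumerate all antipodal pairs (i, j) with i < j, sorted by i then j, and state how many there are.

α = atan 0.75 = 36.87°;  2α = 73.74°
n_0 = (-0.7995, +0.6007)
n_1 = (-0.2458, -0.9693)
n_2 = (+0.7523, -0.6588)
n_3 = (+0.9468, +0.3219)
  (0,1): δ = 67.31°  ✓
  (0,2): δ = 4.29°  ✓
  (0,3): δ = 55.69°  ✓
  (1,2): δ = 116.98°  ·
  (1,3): δ = 56.99°  ✓
  (2,3): δ = 120.02°  ·
antipodal pairs: 4

count = 4; pairs: (0,1), (0,2), (0,3), (1,3)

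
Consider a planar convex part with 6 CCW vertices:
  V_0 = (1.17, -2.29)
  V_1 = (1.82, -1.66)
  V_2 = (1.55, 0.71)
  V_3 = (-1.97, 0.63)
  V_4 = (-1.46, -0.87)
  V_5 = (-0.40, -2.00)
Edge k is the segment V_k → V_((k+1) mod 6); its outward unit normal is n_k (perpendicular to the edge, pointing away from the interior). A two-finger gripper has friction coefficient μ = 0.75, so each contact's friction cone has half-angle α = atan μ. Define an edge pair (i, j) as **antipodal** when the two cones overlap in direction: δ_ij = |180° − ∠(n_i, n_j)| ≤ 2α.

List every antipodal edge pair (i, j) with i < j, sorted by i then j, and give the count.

count = 8; pairs: (0,2), (0,3), (1,3), (1,4), (1,5), (2,3), (2,4), (2,5)

α = atan 0.75 = 36.87°;  2α = 73.74°
n_0 = (+0.6960, -0.7181)
n_1 = (+0.9936, +0.1132)
n_2 = (-0.0227, +0.9997)
n_3 = (-0.9468, -0.3219)
n_4 = (-0.7293, -0.6842)
n_5 = (-0.1816, -0.9834)
  (0,1): δ = 127.61°  ·
  (0,2): δ = 42.80°  ✓
  (0,3): δ = 64.67°  ✓
  (0,4): δ = 89.06°  ·
  (0,5): δ = 125.43°  ·
  (1,2): δ = 95.20°  ·
  (1,3): δ = 12.28°  ✓
  (1,4): δ = 36.67°  ✓
  (1,5): δ = 73.04°  ✓
  (2,3): δ = 72.52°  ✓
  (2,4): δ = 48.13°  ✓
  (2,5): δ = 11.77°  ✓
  (3,4): δ = 155.61°  ·
  (3,5): δ = 119.24°  ·
  (4,5): δ = 143.63°  ·
antipodal pairs: 8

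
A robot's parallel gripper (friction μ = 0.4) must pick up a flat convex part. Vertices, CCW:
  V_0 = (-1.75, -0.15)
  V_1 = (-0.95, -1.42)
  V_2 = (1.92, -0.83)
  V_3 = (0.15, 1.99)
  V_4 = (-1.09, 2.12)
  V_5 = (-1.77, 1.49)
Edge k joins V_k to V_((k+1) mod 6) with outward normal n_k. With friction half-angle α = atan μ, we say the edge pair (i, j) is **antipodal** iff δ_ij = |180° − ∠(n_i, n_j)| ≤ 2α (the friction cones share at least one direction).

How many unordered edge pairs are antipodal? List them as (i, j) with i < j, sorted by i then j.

α = atan 0.4 = 21.80°;  2α = 43.60°
n_0 = (-0.8461, -0.5330)
n_1 = (+0.2014, -0.9795)
n_2 = (+0.8470, +0.5316)
n_3 = (+0.1043, +0.9945)
n_4 = (-0.6796, +0.7336)
n_5 = (-0.9999, -0.0122)
  (0,1): δ = 110.59°  ·
  (0,2): δ = 0.09°  ✓
  (0,3): δ = 51.81°  ·
  (0,4): δ = 100.61°  ·
  (0,5): δ = 148.49°  ·
  (1,2): δ = 69.50°  ·
  (1,3): δ = 17.60°  ✓
  (1,4): δ = 31.20°  ✓
  (1,5): δ = 79.08°  ·
  (2,3): δ = 128.10°  ·
  (2,4): δ = 79.30°  ·
  (2,5): δ = 31.42°  ✓
  (3,4): δ = 131.20°  ·
  (3,5): δ = 83.32°  ·
  (4,5): δ = 132.12°  ·
antipodal pairs: 4

count = 4; pairs: (0,2), (1,3), (1,4), (2,5)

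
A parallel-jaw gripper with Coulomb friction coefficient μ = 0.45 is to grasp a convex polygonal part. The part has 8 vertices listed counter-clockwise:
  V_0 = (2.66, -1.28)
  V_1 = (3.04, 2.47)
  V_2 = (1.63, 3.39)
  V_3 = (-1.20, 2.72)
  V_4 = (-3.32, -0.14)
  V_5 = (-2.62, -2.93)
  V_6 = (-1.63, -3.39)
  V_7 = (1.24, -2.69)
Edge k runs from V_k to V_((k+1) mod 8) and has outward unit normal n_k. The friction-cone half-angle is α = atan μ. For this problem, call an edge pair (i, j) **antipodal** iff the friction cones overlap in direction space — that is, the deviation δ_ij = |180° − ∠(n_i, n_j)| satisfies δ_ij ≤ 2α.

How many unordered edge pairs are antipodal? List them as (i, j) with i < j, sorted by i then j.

α = atan 0.45 = 24.23°;  2α = 48.46°
n_0 = (+0.9949, -0.1008)
n_1 = (+0.5464, +0.8375)
n_2 = (-0.2304, +0.9731)
n_3 = (-0.8034, +0.5955)
n_4 = (-0.9699, -0.2434)
n_5 = (-0.4214, -0.9069)
n_6 = (+0.2370, -0.9715)
n_7 = (+0.7046, -0.7096)
  (0,1): δ = 117.34°  ·
  (0,2): δ = 70.89°  ·
  (0,3): δ = 30.76°  ✓
  (0,4): δ = 19.87°  ✓
  (0,5): δ = 70.86°  ·
  (0,6): δ = 109.49°  ·
  (0,7): δ = 140.58°  ·
  (1,2): δ = 133.56°  ·
  (1,3): δ = 93.42°  ·
  (1,4): δ = 42.79°  ✓
  (1,5): δ = 8.20°  ✓
  (1,6): δ = 46.83°  ✓
  (1,7): δ = 77.92°  ·
  (2,3): δ = 139.87°  ·
  (2,4): δ = 89.23°  ·
  (2,5): δ = 38.24°  ✓
  (2,6): δ = 0.39°  ✓
  (2,7): δ = 31.48°  ✓
  (3,4): δ = 129.37°  ·
  (3,5): δ = 78.37°  ·
  (3,6): δ = 39.75°  ✓
  (3,7): δ = 8.65°  ✓
  (4,5): δ = 129.01°  ·
  (4,6): δ = 90.38°  ·
  (4,7): δ = 59.29°  ·
  (5,6): δ = 141.37°  ·
  (5,7): δ = 110.28°  ·
  (6,7): δ = 148.91°  ·
antipodal pairs: 10

count = 10; pairs: (0,3), (0,4), (1,4), (1,5), (1,6), (2,5), (2,6), (2,7), (3,6), (3,7)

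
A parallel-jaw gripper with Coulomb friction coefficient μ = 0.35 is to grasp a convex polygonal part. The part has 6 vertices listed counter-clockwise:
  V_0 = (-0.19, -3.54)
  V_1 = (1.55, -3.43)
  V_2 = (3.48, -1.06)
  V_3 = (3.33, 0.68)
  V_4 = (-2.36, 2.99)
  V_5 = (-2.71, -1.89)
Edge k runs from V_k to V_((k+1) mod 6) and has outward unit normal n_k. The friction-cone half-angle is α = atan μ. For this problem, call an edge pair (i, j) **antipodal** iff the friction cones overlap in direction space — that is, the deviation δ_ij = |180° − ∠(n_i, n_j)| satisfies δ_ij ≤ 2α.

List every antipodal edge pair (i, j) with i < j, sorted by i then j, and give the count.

count = 4; pairs: (0,3), (1,4), (2,4), (3,5)

α = atan 0.35 = 19.29°;  2α = 38.58°
n_0 = (+0.0631, -0.9980)
n_1 = (+0.7754, -0.6315)
n_2 = (+0.9963, +0.0859)
n_3 = (+0.3762, +0.9266)
n_4 = (-0.9974, +0.0715)
n_5 = (-0.5478, -0.8366)
  (0,1): δ = 132.77°  ·
  (0,2): δ = 88.69°  ·
  (0,3): δ = 25.71°  ✓
  (0,4): δ = 82.28°  ·
  (0,5): δ = 143.17°  ·
  (1,2): δ = 135.92°  ·
  (1,3): δ = 72.94°  ·
  (1,4): δ = 35.06°  ✓
  (1,5): δ = 95.94°  ·
  (2,3): δ = 117.02°  ·
  (2,4): δ = 9.03°  ✓
  (2,5): δ = 51.86°  ·
  (3,4): δ = 72.01°  ·
  (3,5): δ = 11.12°  ✓
  (4,5): δ = 119.11°  ·
antipodal pairs: 4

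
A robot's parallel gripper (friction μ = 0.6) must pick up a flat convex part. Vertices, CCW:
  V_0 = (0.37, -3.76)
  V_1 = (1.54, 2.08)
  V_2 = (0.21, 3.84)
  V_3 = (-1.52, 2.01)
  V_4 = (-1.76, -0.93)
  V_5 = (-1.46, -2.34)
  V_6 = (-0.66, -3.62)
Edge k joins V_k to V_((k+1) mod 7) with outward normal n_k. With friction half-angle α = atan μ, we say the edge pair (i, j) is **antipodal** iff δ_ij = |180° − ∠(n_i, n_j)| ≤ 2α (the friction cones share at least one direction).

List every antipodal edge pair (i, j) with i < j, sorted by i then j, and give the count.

α = atan 0.6 = 30.96°;  2α = 61.93°
n_0 = (+0.9805, -0.1964)
n_1 = (+0.7978, +0.6029)
n_2 = (-0.7267, +0.6870)
n_3 = (-0.9967, +0.0814)
n_4 = (-0.9781, -0.2081)
n_5 = (-0.8480, -0.5300)
n_6 = (-0.1347, -0.9909)
  (0,1): δ = 131.59°  ·
  (0,2): δ = 32.06°  ✓
  (0,3): δ = 6.66°  ✓
  (0,4): δ = 23.34°  ✓
  (0,5): δ = 43.33°  ✓
  (0,6): δ = 93.59°  ·
  (1,2): δ = 80.47°  ·
  (1,3): δ = 41.74°  ✓
  (1,4): δ = 25.07°  ✓
  (1,5): δ = 5.07°  ✓
  (1,6): δ = 45.18°  ✓
  (2,3): δ = 141.28°  ·
  (2,4): δ = 124.60°  ·
  (2,5): δ = 104.60°  ·
  (2,6): δ = 54.35°  ✓
  (3,4): δ = 163.32°  ·
  (3,5): δ = 143.33°  ·
  (3,6): δ = 93.07°  ·
  (4,5): δ = 160.01°  ·
  (4,6): δ = 109.75°  ·
  (5,6): δ = 129.75°  ·
antipodal pairs: 9

count = 9; pairs: (0,2), (0,3), (0,4), (0,5), (1,3), (1,4), (1,5), (1,6), (2,6)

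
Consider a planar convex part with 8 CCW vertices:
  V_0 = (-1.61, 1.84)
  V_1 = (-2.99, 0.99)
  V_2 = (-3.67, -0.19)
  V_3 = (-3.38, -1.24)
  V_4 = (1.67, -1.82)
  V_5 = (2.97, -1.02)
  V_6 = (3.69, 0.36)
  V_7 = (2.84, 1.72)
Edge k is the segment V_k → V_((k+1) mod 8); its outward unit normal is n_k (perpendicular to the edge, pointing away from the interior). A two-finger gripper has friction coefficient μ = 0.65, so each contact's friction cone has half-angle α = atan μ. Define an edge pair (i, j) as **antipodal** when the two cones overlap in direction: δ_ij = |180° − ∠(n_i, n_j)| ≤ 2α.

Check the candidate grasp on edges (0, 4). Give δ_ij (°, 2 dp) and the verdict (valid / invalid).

α = atan 0.65 = 33.02°;  2α = 66.05°
edge 0: e_0 = (-1.38, -0.85);  n_0 = (-0.5244, +0.8514)
edge 4: e_4 = (+1.30, +0.80);  n_4 = (+0.5241, -0.8517)
∠(n_0, n_4) = 179.98°
δ = |180° − 179.98°| = 0.02°
0.02° ≤ 2α = 66.05°  →  valid

δ = 0.02°, valid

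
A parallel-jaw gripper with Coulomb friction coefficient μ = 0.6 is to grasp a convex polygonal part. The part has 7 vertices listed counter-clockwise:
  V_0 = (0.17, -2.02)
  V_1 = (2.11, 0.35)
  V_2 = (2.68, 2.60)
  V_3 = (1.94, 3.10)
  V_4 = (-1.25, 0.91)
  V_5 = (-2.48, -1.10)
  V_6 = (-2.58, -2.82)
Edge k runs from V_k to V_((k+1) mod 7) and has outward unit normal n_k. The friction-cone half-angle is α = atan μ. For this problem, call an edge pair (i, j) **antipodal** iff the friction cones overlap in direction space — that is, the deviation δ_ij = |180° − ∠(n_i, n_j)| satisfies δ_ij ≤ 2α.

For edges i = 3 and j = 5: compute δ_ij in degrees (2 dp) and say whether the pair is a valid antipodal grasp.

δ = 127.80°, invalid

α = atan 0.6 = 30.96°;  2α = 61.93°
edge 3: e_3 = (-3.19, -2.19);  n_3 = (-0.5660, +0.8244)
edge 5: e_5 = (-0.10, -1.72);  n_5 = (-0.9983, +0.0580)
∠(n_3, n_5) = 52.20°
δ = |180° − 52.20°| = 127.80°
127.80° > 2α = 61.93°  →  invalid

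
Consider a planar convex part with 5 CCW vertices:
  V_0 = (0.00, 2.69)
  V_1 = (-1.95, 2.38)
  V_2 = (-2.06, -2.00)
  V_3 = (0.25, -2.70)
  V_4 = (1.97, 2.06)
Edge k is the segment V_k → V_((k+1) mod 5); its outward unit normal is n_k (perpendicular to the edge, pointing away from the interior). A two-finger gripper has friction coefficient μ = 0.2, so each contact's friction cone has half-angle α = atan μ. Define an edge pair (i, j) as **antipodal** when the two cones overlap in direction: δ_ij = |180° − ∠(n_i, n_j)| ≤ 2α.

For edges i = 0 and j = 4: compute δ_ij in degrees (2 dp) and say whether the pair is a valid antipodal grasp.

δ = 153.23°, invalid

α = atan 0.2 = 11.31°;  2α = 22.62°
edge 0: e_0 = (-1.95, -0.31);  n_0 = (-0.1570, +0.9876)
edge 4: e_4 = (-1.97, +0.63);  n_4 = (+0.3046, +0.9525)
∠(n_0, n_4) = 26.77°
δ = |180° − 26.77°| = 153.23°
153.23° > 2α = 22.62°  →  invalid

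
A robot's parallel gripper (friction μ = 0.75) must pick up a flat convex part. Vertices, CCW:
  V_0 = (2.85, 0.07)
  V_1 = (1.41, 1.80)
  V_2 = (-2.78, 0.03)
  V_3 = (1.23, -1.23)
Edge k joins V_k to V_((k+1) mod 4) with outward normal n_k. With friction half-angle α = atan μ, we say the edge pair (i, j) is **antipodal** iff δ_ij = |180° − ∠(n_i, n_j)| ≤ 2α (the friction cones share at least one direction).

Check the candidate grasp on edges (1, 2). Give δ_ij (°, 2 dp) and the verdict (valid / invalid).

α = atan 0.75 = 36.87°;  2α = 73.74°
edge 1: e_1 = (-4.19, -1.77);  n_1 = (-0.3891, +0.9212)
edge 2: e_2 = (+4.01, -1.26);  n_2 = (-0.2998, -0.9540)
∠(n_1, n_2) = 139.66°
δ = |180° − 139.66°| = 40.34°
40.34° ≤ 2α = 73.74°  →  valid

δ = 40.34°, valid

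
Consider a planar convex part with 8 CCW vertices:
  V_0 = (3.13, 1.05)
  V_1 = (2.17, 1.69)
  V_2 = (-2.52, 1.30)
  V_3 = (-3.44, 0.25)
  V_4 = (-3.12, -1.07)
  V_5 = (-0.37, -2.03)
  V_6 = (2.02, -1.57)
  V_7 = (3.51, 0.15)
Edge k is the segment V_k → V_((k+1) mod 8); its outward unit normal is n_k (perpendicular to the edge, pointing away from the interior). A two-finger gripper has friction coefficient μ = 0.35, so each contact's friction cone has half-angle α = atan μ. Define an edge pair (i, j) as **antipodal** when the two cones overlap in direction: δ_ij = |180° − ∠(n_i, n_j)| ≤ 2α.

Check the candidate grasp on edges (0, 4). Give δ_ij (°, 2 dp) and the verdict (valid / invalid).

α = atan 0.35 = 19.29°;  2α = 38.58°
edge 0: e_0 = (-0.96, +0.64);  n_0 = (+0.5547, +0.8321)
edge 4: e_4 = (+2.75, -0.96);  n_4 = (-0.3296, -0.9441)
∠(n_0, n_4) = 165.55°
δ = |180° − 165.55°| = 14.45°
14.45° ≤ 2α = 38.58°  →  valid

δ = 14.45°, valid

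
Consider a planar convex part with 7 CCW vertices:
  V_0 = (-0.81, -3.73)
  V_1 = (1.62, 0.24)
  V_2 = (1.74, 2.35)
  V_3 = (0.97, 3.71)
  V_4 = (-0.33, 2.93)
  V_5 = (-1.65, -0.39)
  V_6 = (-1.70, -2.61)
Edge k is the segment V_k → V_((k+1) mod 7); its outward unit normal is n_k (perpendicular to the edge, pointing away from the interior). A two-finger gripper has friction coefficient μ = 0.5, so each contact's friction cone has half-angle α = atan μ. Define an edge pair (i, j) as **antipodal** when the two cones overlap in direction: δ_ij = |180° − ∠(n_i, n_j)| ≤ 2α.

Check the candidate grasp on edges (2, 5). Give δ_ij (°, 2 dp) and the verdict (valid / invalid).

α = atan 0.5 = 26.57°;  2α = 53.13°
edge 2: e_2 = (-0.77, +1.36);  n_2 = (+0.8702, +0.4927)
edge 5: e_5 = (-0.05, -2.22);  n_5 = (-0.9997, +0.0225)
∠(n_2, n_5) = 149.19°
δ = |180° − 149.19°| = 30.81°
30.81° ≤ 2α = 53.13°  →  valid

δ = 30.81°, valid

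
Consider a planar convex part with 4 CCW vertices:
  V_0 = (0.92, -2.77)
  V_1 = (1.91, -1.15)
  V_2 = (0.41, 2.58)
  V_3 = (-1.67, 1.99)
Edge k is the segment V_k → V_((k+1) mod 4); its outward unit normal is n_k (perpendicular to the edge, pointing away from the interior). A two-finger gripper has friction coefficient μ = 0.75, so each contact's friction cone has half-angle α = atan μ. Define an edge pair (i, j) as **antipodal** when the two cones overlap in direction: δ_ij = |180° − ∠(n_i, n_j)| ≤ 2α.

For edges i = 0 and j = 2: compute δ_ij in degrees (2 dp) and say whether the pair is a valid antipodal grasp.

δ = 42.73°, valid

α = atan 0.75 = 36.87°;  2α = 73.74°
edge 0: e_0 = (+0.99, +1.62);  n_0 = (+0.8533, -0.5215)
edge 2: e_2 = (-2.08, -0.59);  n_2 = (-0.2729, +0.9620)
∠(n_0, n_2) = 137.27°
δ = |180° − 137.27°| = 42.73°
42.73° ≤ 2α = 73.74°  →  valid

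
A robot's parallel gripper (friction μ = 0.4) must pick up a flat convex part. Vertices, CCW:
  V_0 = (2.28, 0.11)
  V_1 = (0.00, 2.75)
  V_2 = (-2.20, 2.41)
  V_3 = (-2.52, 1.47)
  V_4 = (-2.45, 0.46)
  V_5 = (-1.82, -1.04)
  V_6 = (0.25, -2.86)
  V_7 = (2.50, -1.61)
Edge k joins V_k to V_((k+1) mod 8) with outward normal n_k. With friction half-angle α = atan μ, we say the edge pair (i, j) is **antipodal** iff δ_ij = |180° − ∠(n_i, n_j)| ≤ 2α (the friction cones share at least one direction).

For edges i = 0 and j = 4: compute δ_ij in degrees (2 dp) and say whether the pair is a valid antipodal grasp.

δ = 18.03°, valid

α = atan 0.4 = 21.80°;  2α = 43.60°
edge 0: e_0 = (-2.28, +2.64);  n_0 = (+0.7568, +0.6536)
edge 4: e_4 = (+0.63, -1.50);  n_4 = (-0.9220, -0.3872)
∠(n_0, n_4) = 161.97°
δ = |180° − 161.97°| = 18.03°
18.03° ≤ 2α = 43.60°  →  valid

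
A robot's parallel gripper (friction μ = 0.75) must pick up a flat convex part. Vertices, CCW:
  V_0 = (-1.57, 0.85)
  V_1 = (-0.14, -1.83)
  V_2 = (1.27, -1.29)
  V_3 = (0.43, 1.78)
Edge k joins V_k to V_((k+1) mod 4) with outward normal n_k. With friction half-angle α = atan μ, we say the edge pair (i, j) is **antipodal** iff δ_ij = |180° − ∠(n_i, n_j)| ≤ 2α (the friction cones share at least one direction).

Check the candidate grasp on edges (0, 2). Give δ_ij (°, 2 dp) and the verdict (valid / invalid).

α = atan 0.75 = 36.87°;  2α = 73.74°
edge 0: e_0 = (+1.43, -2.68);  n_0 = (-0.8823, -0.4708)
edge 2: e_2 = (-0.84, +3.07);  n_2 = (+0.9645, +0.2639)
∠(n_0, n_2) = 167.22°
δ = |180° − 167.22°| = 12.78°
12.78° ≤ 2α = 73.74°  →  valid

δ = 12.78°, valid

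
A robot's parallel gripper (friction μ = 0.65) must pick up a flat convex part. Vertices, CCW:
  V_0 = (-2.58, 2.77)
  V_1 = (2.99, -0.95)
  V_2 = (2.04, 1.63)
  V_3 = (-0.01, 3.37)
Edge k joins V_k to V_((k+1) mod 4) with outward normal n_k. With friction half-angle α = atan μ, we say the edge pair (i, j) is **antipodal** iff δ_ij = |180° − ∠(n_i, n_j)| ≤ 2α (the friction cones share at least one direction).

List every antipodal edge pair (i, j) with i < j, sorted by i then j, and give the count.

count = 3; pairs: (0,1), (0,2), (0,3)

α = atan 0.65 = 33.02°;  2α = 66.05°
n_0 = (-0.5554, -0.8316)
n_1 = (+0.9384, +0.3455)
n_2 = (+0.6471, +0.7624)
n_3 = (-0.2273, +0.9738)
  (0,1): δ = 36.05°  ✓
  (0,2): δ = 6.59°  ✓
  (0,3): δ = 46.88°  ✓
  (1,2): δ = 150.54°  ·
  (1,3): δ = 97.07°  ·
  (2,3): δ = 126.53°  ·
antipodal pairs: 3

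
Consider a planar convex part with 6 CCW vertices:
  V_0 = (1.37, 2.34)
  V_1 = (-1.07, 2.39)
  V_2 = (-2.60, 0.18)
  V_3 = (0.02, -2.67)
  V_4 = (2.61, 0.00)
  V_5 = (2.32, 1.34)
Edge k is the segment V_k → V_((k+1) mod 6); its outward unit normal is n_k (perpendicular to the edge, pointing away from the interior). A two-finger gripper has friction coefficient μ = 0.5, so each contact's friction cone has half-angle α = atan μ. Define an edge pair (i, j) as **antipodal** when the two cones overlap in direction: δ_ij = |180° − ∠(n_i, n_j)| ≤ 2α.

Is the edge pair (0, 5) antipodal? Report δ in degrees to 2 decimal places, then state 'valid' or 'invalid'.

δ = 134.71°, invalid

α = atan 0.5 = 26.57°;  2α = 53.13°
edge 0: e_0 = (-2.44, +0.05);  n_0 = (+0.0205, +0.9998)
edge 5: e_5 = (-0.95, +1.00);  n_5 = (+0.7250, +0.6887)
∠(n_0, n_5) = 45.29°
δ = |180° − 45.29°| = 134.71°
134.71° > 2α = 53.13°  →  invalid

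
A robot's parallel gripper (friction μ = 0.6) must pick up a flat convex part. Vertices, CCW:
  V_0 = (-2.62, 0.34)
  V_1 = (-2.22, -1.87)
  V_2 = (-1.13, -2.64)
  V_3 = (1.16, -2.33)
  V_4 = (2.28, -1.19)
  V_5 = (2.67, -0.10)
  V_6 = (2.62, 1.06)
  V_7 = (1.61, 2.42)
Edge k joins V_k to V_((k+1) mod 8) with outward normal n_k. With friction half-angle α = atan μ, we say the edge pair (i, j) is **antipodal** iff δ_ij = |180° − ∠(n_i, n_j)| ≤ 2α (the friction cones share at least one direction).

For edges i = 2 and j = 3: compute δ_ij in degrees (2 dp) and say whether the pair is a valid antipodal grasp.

δ = 142.20°, invalid

α = atan 0.6 = 30.96°;  2α = 61.93°
edge 2: e_2 = (+2.29, +0.31);  n_2 = (+0.1341, -0.9910)
edge 3: e_3 = (+1.12, +1.14);  n_3 = (+0.7133, -0.7008)
∠(n_2, n_3) = 37.80°
δ = |180° − 37.80°| = 142.20°
142.20° > 2α = 61.93°  →  invalid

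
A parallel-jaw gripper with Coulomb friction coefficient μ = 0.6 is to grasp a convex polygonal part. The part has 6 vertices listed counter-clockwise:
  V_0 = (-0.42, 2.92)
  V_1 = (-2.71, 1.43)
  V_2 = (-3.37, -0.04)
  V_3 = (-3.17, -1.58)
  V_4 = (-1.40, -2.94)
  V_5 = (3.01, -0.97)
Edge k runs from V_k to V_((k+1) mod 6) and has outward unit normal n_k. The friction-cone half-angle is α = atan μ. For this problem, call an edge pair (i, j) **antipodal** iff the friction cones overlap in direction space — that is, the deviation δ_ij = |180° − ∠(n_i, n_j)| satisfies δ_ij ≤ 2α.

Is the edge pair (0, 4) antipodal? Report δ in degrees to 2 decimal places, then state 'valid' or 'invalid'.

δ = 8.98°, valid

α = atan 0.6 = 30.96°;  2α = 61.93°
edge 0: e_0 = (-2.29, -1.49);  n_0 = (-0.5454, +0.8382)
edge 4: e_4 = (+4.41, +1.97);  n_4 = (+0.4079, -0.9130)
∠(n_0, n_4) = 171.02°
δ = |180° − 171.02°| = 8.98°
8.98° ≤ 2α = 61.93°  →  valid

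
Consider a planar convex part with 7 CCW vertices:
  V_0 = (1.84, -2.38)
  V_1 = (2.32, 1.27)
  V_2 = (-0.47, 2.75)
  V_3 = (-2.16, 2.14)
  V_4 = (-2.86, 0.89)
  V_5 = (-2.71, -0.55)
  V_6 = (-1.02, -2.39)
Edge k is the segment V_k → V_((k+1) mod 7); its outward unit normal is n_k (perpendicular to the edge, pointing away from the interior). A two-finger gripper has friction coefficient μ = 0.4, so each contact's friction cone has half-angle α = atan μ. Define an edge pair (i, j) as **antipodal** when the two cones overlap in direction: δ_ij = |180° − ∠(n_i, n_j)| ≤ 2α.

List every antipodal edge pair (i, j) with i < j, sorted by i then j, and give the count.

α = atan 0.4 = 21.80°;  2α = 43.60°
n_0 = (+0.9915, -0.1304)
n_1 = (+0.4686, +0.8834)
n_2 = (-0.3395, +0.9406)
n_3 = (-0.8725, +0.4886)
n_4 = (-0.9946, -0.1036)
n_5 = (-0.7365, -0.6764)
n_6 = (+0.0035, -1.0000)
  (0,1): δ = 110.45°  ·
  (0,2): δ = 62.66°  ·
  (0,3): δ = 21.76°  ✓
  (0,4): δ = 13.44°  ✓
  (0,5): δ = 50.06°  ·
  (0,6): δ = 97.69°  ·
  (1,2): δ = 132.21°  ·
  (1,3): δ = 91.30°  ·
  (1,4): δ = 56.11°  ·
  (1,5): δ = 19.49°  ✓
  (1,6): δ = 28.14°  ✓
  (2,3): δ = 139.10°  ·
  (2,4): δ = 103.90°  ·
  (2,5): δ = 67.28°  ·
  (2,6): δ = 19.65°  ✓
  (3,4): δ = 144.80°  ·
  (3,5): δ = 108.18°  ·
  (3,6): δ = 60.55°  ·
  (4,5): δ = 143.38°  ·
  (4,6): δ = 95.75°  ·
  (5,6): δ = 132.37°  ·
antipodal pairs: 5

count = 5; pairs: (0,3), (0,4), (1,5), (1,6), (2,6)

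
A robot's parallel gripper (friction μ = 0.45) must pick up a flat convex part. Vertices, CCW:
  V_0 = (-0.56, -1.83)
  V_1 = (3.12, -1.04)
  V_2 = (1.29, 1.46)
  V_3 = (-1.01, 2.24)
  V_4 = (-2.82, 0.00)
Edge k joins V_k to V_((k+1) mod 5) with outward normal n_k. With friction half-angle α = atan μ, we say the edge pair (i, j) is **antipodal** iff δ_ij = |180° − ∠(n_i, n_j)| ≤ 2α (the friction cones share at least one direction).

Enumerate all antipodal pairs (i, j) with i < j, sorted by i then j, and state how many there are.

count = 4; pairs: (0,2), (0,3), (1,4), (2,4)

α = atan 0.45 = 24.23°;  2α = 48.46°
n_0 = (+0.2099, -0.9777)
n_1 = (+0.8069, +0.5907)
n_2 = (+0.3212, +0.9470)
n_3 = (-0.7778, +0.6285)
n_4 = (-0.6293, -0.7772)
  (0,1): δ = 65.91°  ·
  (0,2): δ = 30.85°  ✓
  (0,3): δ = 38.94°  ✓
  (0,4): δ = 128.89°  ·
  (1,2): δ = 144.94°  ·
  (1,3): δ = 75.14°  ·
  (1,4): δ = 14.80°  ✓
  (2,3): δ = 110.21°  ·
  (2,4): δ = 20.26°  ✓
  (3,4): δ = 90.06°  ·
antipodal pairs: 4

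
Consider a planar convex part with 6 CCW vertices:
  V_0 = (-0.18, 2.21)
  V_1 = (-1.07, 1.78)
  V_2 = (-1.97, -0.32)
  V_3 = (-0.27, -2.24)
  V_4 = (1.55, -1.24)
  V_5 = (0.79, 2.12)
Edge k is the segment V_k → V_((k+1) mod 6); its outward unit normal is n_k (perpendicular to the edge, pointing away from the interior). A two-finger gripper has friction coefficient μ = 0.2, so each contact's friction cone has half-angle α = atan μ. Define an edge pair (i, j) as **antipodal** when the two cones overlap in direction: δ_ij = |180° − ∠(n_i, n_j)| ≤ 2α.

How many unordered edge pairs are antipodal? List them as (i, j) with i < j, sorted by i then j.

count = 1; pairs: (0,3)

α = atan 0.2 = 11.31°;  2α = 22.62°
n_0 = (-0.4350, +0.9004)
n_1 = (-0.9191, +0.3939)
n_2 = (-0.7487, -0.6629)
n_3 = (+0.4815, -0.8764)
n_4 = (+0.9754, +0.2206)
n_5 = (+0.0924, +0.9957)
  (0,1): δ = 138.99°  ·
  (0,2): δ = 74.27°  ·
  (0,3): δ = 3.00°  ✓
  (0,4): δ = 76.96°  ·
  (0,5): δ = 148.91°  ·
  (1,2): δ = 115.28°  ·
  (1,3): δ = 38.01°  ·
  (1,4): δ = 35.94°  ·
  (1,5): δ = 107.90°  ·
  (2,3): δ = 102.74°  ·
  (2,4): δ = 28.78°  ·
  (2,5): δ = 43.18°  ·
  (3,4): δ = 106.04°  ·
  (3,5): δ = 34.09°  ·
  (4,5): δ = 108.05°  ·
antipodal pairs: 1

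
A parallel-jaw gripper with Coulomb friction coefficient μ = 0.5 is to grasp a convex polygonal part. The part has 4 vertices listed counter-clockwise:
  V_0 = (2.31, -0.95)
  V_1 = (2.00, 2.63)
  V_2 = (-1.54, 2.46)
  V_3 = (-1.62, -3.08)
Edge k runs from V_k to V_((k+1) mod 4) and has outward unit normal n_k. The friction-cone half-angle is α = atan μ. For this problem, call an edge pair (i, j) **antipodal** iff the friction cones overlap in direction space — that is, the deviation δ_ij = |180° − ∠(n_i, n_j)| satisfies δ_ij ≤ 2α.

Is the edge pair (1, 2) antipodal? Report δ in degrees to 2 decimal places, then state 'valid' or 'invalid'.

δ = 93.58°, invalid

α = atan 0.5 = 26.57°;  2α = 53.13°
edge 1: e_1 = (-3.54, -0.17);  n_1 = (-0.0480, +0.9988)
edge 2: e_2 = (-0.08, -5.54);  n_2 = (-0.9999, +0.0144)
∠(n_1, n_2) = 86.42°
δ = |180° − 86.42°| = 93.58°
93.58° > 2α = 53.13°  →  invalid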